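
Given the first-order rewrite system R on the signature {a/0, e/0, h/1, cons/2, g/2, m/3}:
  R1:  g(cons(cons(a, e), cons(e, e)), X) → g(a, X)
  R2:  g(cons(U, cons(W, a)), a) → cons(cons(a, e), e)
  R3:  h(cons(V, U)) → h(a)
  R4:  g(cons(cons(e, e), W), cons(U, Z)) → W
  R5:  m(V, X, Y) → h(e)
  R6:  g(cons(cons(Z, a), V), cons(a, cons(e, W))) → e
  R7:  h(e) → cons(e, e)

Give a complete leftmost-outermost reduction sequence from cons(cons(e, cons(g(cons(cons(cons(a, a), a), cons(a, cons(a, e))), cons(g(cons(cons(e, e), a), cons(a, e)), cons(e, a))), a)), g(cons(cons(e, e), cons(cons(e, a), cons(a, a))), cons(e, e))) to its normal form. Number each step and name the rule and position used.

1. cons(cons(e, cons(g(cons(cons(cons(a, a), a), cons(a, cons(a, e))), cons(g(cons(cons(e, e), a), cons(a, e)), cons(e, a))), a)), g(cons(cons(e, e), cons(cons(e, a), cons(a, a))), cons(e, e)))  →  cons(cons(e, cons(g(cons(cons(cons(a, a), a), cons(a, cons(a, e))), cons(a, cons(e, a))), a)), g(cons(cons(e, e), cons(cons(e, a), cons(a, a))), cons(e, e)))   [R4 at 1.2.1.2.1]
2. cons(cons(e, cons(g(cons(cons(cons(a, a), a), cons(a, cons(a, e))), cons(a, cons(e, a))), a)), g(cons(cons(e, e), cons(cons(e, a), cons(a, a))), cons(e, e)))  →  cons(cons(e, cons(e, a)), g(cons(cons(e, e), cons(cons(e, a), cons(a, a))), cons(e, e)))   [R6 at 1.2.1]
3. cons(cons(e, cons(e, a)), g(cons(cons(e, e), cons(cons(e, a), cons(a, a))), cons(e, e)))  →  cons(cons(e, cons(e, a)), cons(cons(e, a), cons(a, a)))   [R4 at 2]

cons(cons(e, cons(e, a)), cons(cons(e, a), cons(a, a)))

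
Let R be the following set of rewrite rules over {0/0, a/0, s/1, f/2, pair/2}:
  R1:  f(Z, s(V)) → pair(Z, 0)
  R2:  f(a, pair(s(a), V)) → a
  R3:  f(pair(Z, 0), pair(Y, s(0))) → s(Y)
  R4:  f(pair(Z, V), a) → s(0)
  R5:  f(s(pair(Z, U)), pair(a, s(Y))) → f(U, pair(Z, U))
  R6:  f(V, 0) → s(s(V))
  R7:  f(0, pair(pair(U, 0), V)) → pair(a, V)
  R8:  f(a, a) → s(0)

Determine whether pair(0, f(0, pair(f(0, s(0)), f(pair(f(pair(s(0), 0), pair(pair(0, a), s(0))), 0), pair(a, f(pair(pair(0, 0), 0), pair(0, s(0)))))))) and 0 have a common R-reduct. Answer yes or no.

no — NF(t₁) = pair(0, pair(a, s(a))), NF(t₂) = 0

Reduce t₁ = pair(0, f(0, pair(f(0, s(0)), f(pair(f(pair(s(0), 0), pair(pair(0, a), s(0))), 0), pair(a, f(pair(pair(0, 0), 0), pair(0, s(0)))))))):
1. pair(0, f(0, pair(f(0, s(0)), f(pair(f(pair(s(0), 0), pair(pair(0, a), s(0))), 0), pair(a, f(pair(pair(0, 0), 0), pair(0, s(0))))))))  →  pair(0, f(0, pair(pair(0, 0), f(pair(f(pair(s(0), 0), pair(pair(0, a), s(0))), 0), pair(a, f(pair(pair(0, 0), 0), pair(0, s(0))))))))   [R1 at 2.2.1]
2. pair(0, f(0, pair(pair(0, 0), f(pair(f(pair(s(0), 0), pair(pair(0, a), s(0))), 0), pair(a, f(pair(pair(0, 0), 0), pair(0, s(0))))))))  →  pair(0, pair(a, f(pair(f(pair(s(0), 0), pair(pair(0, a), s(0))), 0), pair(a, f(pair(pair(0, 0), 0), pair(0, s(0)))))))   [R7 at 2]
3. pair(0, pair(a, f(pair(f(pair(s(0), 0), pair(pair(0, a), s(0))), 0), pair(a, f(pair(pair(0, 0), 0), pair(0, s(0)))))))  →  pair(0, pair(a, f(pair(s(pair(0, a)), 0), pair(a, f(pair(pair(0, 0), 0), pair(0, s(0)))))))   [R3 at 2.2.1.1]
4. pair(0, pair(a, f(pair(s(pair(0, a)), 0), pair(a, f(pair(pair(0, 0), 0), pair(0, s(0)))))))  →  pair(0, pair(a, f(pair(s(pair(0, a)), 0), pair(a, s(0)))))   [R3 at 2.2.2.2]
5. pair(0, pair(a, f(pair(s(pair(0, a)), 0), pair(a, s(0)))))  →  pair(0, pair(a, s(a)))   [R3 at 2.2]

Reduce t₂ = 0:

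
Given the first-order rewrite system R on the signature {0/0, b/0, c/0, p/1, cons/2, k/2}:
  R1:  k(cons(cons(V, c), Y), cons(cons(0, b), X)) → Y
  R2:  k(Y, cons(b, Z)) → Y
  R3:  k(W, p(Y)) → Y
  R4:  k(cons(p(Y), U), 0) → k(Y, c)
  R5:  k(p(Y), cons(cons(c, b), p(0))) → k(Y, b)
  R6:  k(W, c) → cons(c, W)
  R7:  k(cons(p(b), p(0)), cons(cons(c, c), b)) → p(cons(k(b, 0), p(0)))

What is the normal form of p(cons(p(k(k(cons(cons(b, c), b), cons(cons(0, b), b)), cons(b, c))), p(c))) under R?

p(cons(p(b), p(c)))

1. p(cons(p(k(k(cons(cons(b, c), b), cons(cons(0, b), b)), cons(b, c))), p(c)))  →  p(cons(p(k(cons(cons(b, c), b), cons(cons(0, b), b))), p(c)))   [R2 at 1.1.1]
2. p(cons(p(k(cons(cons(b, c), b), cons(cons(0, b), b))), p(c)))  →  p(cons(p(b), p(c)))   [R1 at 1.1.1]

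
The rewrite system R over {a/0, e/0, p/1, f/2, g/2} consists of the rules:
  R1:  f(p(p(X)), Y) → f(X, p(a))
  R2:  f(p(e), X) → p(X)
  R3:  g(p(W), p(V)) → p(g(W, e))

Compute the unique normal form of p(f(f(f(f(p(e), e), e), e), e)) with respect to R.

p(p(e))

1. p(f(f(f(f(p(e), e), e), e), e))  →  p(f(f(f(p(e), e), e), e))   [R2 at 1.1.1.1]
2. p(f(f(f(p(e), e), e), e))  →  p(f(f(p(e), e), e))   [R2 at 1.1.1]
3. p(f(f(p(e), e), e))  →  p(f(p(e), e))   [R2 at 1.1]
4. p(f(p(e), e))  →  p(p(e))   [R2 at 1]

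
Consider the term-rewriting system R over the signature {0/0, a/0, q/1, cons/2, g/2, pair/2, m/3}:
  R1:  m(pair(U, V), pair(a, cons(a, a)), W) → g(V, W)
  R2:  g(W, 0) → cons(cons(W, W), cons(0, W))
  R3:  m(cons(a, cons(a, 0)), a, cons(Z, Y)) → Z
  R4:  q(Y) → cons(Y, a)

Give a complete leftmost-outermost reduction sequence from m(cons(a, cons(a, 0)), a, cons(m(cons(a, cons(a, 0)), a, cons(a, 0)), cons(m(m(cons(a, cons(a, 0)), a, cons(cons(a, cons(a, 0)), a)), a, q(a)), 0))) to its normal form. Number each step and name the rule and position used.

a

1. m(cons(a, cons(a, 0)), a, cons(m(cons(a, cons(a, 0)), a, cons(a, 0)), cons(m(m(cons(a, cons(a, 0)), a, cons(cons(a, cons(a, 0)), a)), a, q(a)), 0)))  →  m(cons(a, cons(a, 0)), a, cons(a, 0))   [R3 at ε]
2. m(cons(a, cons(a, 0)), a, cons(a, 0))  →  a   [R3 at ε]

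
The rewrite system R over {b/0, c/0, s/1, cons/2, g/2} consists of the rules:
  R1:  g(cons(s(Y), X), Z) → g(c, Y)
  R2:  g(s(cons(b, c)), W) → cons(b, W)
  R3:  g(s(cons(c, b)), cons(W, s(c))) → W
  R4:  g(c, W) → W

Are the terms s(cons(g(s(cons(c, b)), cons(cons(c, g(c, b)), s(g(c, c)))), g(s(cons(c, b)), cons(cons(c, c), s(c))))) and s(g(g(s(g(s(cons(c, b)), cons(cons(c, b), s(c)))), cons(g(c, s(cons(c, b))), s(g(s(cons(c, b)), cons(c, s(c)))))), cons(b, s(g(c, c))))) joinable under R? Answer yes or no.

Reduce t₁ = s(cons(g(s(cons(c, b)), cons(cons(c, g(c, b)), s(g(c, c)))), g(s(cons(c, b)), cons(cons(c, c), s(c))))):
1. s(cons(g(s(cons(c, b)), cons(cons(c, g(c, b)), s(g(c, c)))), g(s(cons(c, b)), cons(cons(c, c), s(c)))))  →  s(cons(g(s(cons(c, b)), cons(cons(c, b), s(g(c, c)))), g(s(cons(c, b)), cons(cons(c, c), s(c)))))   [R4 at 1.1.2.1.2]
2. s(cons(g(s(cons(c, b)), cons(cons(c, b), s(g(c, c)))), g(s(cons(c, b)), cons(cons(c, c), s(c)))))  →  s(cons(g(s(cons(c, b)), cons(cons(c, b), s(c))), g(s(cons(c, b)), cons(cons(c, c), s(c)))))   [R4 at 1.1.2.2.1]
3. s(cons(g(s(cons(c, b)), cons(cons(c, b), s(c))), g(s(cons(c, b)), cons(cons(c, c), s(c)))))  →  s(cons(cons(c, b), g(s(cons(c, b)), cons(cons(c, c), s(c)))))   [R3 at 1.1]
4. s(cons(cons(c, b), g(s(cons(c, b)), cons(cons(c, c), s(c)))))  →  s(cons(cons(c, b), cons(c, c)))   [R3 at 1.2]

Reduce t₂ = s(g(g(s(g(s(cons(c, b)), cons(cons(c, b), s(c)))), cons(g(c, s(cons(c, b))), s(g(s(cons(c, b)), cons(c, s(c)))))), cons(b, s(g(c, c))))):
1. s(g(g(s(g(s(cons(c, b)), cons(cons(c, b), s(c)))), cons(g(c, s(cons(c, b))), s(g(s(cons(c, b)), cons(c, s(c)))))), cons(b, s(g(c, c)))))  →  s(g(g(s(cons(c, b)), cons(g(c, s(cons(c, b))), s(g(s(cons(c, b)), cons(c, s(c)))))), cons(b, s(g(c, c)))))   [R3 at 1.1.1.1]
2. s(g(g(s(cons(c, b)), cons(g(c, s(cons(c, b))), s(g(s(cons(c, b)), cons(c, s(c)))))), cons(b, s(g(c, c)))))  →  s(g(g(s(cons(c, b)), cons(s(cons(c, b)), s(g(s(cons(c, b)), cons(c, s(c)))))), cons(b, s(g(c, c)))))   [R4 at 1.1.2.1]
3. s(g(g(s(cons(c, b)), cons(s(cons(c, b)), s(g(s(cons(c, b)), cons(c, s(c)))))), cons(b, s(g(c, c)))))  →  s(g(g(s(cons(c, b)), cons(s(cons(c, b)), s(c))), cons(b, s(g(c, c)))))   [R3 at 1.1.2.2.1]
4. s(g(g(s(cons(c, b)), cons(s(cons(c, b)), s(c))), cons(b, s(g(c, c)))))  →  s(g(s(cons(c, b)), cons(b, s(g(c, c)))))   [R3 at 1.1]
5. s(g(s(cons(c, b)), cons(b, s(g(c, c)))))  →  s(g(s(cons(c, b)), cons(b, s(c))))   [R4 at 1.2.2.1]
6. s(g(s(cons(c, b)), cons(b, s(c))))  →  s(b)   [R3 at 1]

no — NF(t₁) = s(cons(cons(c, b), cons(c, c))), NF(t₂) = s(b)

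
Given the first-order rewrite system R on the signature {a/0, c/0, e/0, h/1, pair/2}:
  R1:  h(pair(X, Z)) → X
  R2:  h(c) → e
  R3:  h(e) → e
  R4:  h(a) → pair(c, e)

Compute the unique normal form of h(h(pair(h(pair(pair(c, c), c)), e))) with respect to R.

c

1. h(h(pair(h(pair(pair(c, c), c)), e)))  →  h(h(pair(pair(c, c), c)))   [R1 at 1]
2. h(h(pair(pair(c, c), c)))  →  h(pair(c, c))   [R1 at 1]
3. h(pair(c, c))  →  c   [R1 at ε]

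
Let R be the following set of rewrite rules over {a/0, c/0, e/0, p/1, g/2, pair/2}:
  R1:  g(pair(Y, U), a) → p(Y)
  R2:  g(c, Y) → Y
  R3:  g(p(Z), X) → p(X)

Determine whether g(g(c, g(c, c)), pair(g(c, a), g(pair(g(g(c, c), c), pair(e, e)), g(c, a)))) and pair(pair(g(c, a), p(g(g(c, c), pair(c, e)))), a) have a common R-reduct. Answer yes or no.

Reduce t₁ = g(g(c, g(c, c)), pair(g(c, a), g(pair(g(g(c, c), c), pair(e, e)), g(c, a)))):
1. g(g(c, g(c, c)), pair(g(c, a), g(pair(g(g(c, c), c), pair(e, e)), g(c, a))))  →  g(g(c, c), pair(g(c, a), g(pair(g(g(c, c), c), pair(e, e)), g(c, a))))   [R2 at 1]
2. g(g(c, c), pair(g(c, a), g(pair(g(g(c, c), c), pair(e, e)), g(c, a))))  →  g(c, pair(g(c, a), g(pair(g(g(c, c), c), pair(e, e)), g(c, a))))   [R2 at 1]
3. g(c, pair(g(c, a), g(pair(g(g(c, c), c), pair(e, e)), g(c, a))))  →  pair(g(c, a), g(pair(g(g(c, c), c), pair(e, e)), g(c, a)))   [R2 at ε]
4. pair(g(c, a), g(pair(g(g(c, c), c), pair(e, e)), g(c, a)))  →  pair(a, g(pair(g(g(c, c), c), pair(e, e)), g(c, a)))   [R2 at 1]
5. pair(a, g(pair(g(g(c, c), c), pair(e, e)), g(c, a)))  →  pair(a, g(pair(g(c, c), pair(e, e)), g(c, a)))   [R2 at 2.1.1.1]
6. pair(a, g(pair(g(c, c), pair(e, e)), g(c, a)))  →  pair(a, g(pair(c, pair(e, e)), g(c, a)))   [R2 at 2.1.1]
7. pair(a, g(pair(c, pair(e, e)), g(c, a)))  →  pair(a, g(pair(c, pair(e, e)), a))   [R2 at 2.2]
8. pair(a, g(pair(c, pair(e, e)), a))  →  pair(a, p(c))   [R1 at 2]

Reduce t₂ = pair(pair(g(c, a), p(g(g(c, c), pair(c, e)))), a):
1. pair(pair(g(c, a), p(g(g(c, c), pair(c, e)))), a)  →  pair(pair(a, p(g(g(c, c), pair(c, e)))), a)   [R2 at 1.1]
2. pair(pair(a, p(g(g(c, c), pair(c, e)))), a)  →  pair(pair(a, p(g(c, pair(c, e)))), a)   [R2 at 1.2.1.1]
3. pair(pair(a, p(g(c, pair(c, e)))), a)  →  pair(pair(a, p(pair(c, e))), a)   [R2 at 1.2.1]

no — NF(t₁) = pair(a, p(c)), NF(t₂) = pair(pair(a, p(pair(c, e))), a)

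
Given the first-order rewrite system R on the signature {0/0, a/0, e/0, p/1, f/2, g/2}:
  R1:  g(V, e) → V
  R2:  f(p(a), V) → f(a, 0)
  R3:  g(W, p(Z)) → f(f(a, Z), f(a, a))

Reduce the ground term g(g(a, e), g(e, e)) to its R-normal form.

1. g(g(a, e), g(e, e))  →  g(a, g(e, e))   [R1 at 1]
2. g(a, g(e, e))  →  g(a, e)   [R1 at 2]
3. g(a, e)  →  a   [R1 at ε]

a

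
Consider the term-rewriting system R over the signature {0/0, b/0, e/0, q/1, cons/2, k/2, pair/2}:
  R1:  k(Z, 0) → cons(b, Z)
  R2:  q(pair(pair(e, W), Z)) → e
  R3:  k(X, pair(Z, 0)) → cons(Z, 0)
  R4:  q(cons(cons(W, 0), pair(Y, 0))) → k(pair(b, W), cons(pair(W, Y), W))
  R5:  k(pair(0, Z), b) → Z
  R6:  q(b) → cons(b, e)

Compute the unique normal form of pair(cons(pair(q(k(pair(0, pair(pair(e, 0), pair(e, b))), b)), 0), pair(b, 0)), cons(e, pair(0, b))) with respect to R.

pair(cons(pair(e, 0), pair(b, 0)), cons(e, pair(0, b)))

1. pair(cons(pair(q(k(pair(0, pair(pair(e, 0), pair(e, b))), b)), 0), pair(b, 0)), cons(e, pair(0, b)))  →  pair(cons(pair(q(pair(pair(e, 0), pair(e, b))), 0), pair(b, 0)), cons(e, pair(0, b)))   [R5 at 1.1.1.1]
2. pair(cons(pair(q(pair(pair(e, 0), pair(e, b))), 0), pair(b, 0)), cons(e, pair(0, b)))  →  pair(cons(pair(e, 0), pair(b, 0)), cons(e, pair(0, b)))   [R2 at 1.1.1]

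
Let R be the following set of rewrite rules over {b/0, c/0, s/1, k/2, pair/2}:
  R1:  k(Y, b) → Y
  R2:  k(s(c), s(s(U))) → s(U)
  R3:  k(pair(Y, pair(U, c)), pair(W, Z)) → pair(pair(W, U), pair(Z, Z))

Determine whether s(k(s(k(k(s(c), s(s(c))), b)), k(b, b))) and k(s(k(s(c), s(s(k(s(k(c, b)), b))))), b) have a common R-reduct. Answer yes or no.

Reduce t₁ = s(k(s(k(k(s(c), s(s(c))), b)), k(b, b))):
1. s(k(s(k(k(s(c), s(s(c))), b)), k(b, b)))  →  s(k(s(k(s(c), s(s(c)))), k(b, b)))   [R1 at 1.1.1]
2. s(k(s(k(s(c), s(s(c)))), k(b, b)))  →  s(k(s(s(c)), k(b, b)))   [R2 at 1.1.1]
3. s(k(s(s(c)), k(b, b)))  →  s(k(s(s(c)), b))   [R1 at 1.2]
4. s(k(s(s(c)), b))  →  s(s(s(c)))   [R1 at 1]

Reduce t₂ = k(s(k(s(c), s(s(k(s(k(c, b)), b))))), b):
1. k(s(k(s(c), s(s(k(s(k(c, b)), b))))), b)  →  s(k(s(c), s(s(k(s(k(c, b)), b)))))   [R1 at ε]
2. s(k(s(c), s(s(k(s(k(c, b)), b)))))  →  s(s(k(s(k(c, b)), b)))   [R2 at 1]
3. s(s(k(s(k(c, b)), b)))  →  s(s(s(k(c, b))))   [R1 at 1.1]
4. s(s(s(k(c, b))))  →  s(s(s(c)))   [R1 at 1.1.1]

yes — NF(t₁) = s(s(s(c))), NF(t₂) = s(s(s(c)))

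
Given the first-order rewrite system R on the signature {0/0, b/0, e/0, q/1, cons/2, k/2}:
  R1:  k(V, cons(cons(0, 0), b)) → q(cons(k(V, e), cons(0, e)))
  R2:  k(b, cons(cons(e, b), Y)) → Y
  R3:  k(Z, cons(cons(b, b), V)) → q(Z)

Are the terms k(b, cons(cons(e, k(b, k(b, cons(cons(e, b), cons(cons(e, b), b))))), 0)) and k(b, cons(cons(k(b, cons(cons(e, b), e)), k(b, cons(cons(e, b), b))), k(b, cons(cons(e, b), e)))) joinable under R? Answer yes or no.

Reduce t₁ = k(b, cons(cons(e, k(b, k(b, cons(cons(e, b), cons(cons(e, b), b))))), 0)):
1. k(b, cons(cons(e, k(b, k(b, cons(cons(e, b), cons(cons(e, b), b))))), 0))  →  k(b, cons(cons(e, k(b, cons(cons(e, b), b))), 0))   [R2 at 2.1.2.2]
2. k(b, cons(cons(e, k(b, cons(cons(e, b), b))), 0))  →  k(b, cons(cons(e, b), 0))   [R2 at 2.1.2]
3. k(b, cons(cons(e, b), 0))  →  0   [R2 at ε]

Reduce t₂ = k(b, cons(cons(k(b, cons(cons(e, b), e)), k(b, cons(cons(e, b), b))), k(b, cons(cons(e, b), e)))):
1. k(b, cons(cons(k(b, cons(cons(e, b), e)), k(b, cons(cons(e, b), b))), k(b, cons(cons(e, b), e))))  →  k(b, cons(cons(e, k(b, cons(cons(e, b), b))), k(b, cons(cons(e, b), e))))   [R2 at 2.1.1]
2. k(b, cons(cons(e, k(b, cons(cons(e, b), b))), k(b, cons(cons(e, b), e))))  →  k(b, cons(cons(e, b), k(b, cons(cons(e, b), e))))   [R2 at 2.1.2]
3. k(b, cons(cons(e, b), k(b, cons(cons(e, b), e))))  →  k(b, cons(cons(e, b), e))   [R2 at ε]
4. k(b, cons(cons(e, b), e))  →  e   [R2 at ε]

no — NF(t₁) = 0, NF(t₂) = e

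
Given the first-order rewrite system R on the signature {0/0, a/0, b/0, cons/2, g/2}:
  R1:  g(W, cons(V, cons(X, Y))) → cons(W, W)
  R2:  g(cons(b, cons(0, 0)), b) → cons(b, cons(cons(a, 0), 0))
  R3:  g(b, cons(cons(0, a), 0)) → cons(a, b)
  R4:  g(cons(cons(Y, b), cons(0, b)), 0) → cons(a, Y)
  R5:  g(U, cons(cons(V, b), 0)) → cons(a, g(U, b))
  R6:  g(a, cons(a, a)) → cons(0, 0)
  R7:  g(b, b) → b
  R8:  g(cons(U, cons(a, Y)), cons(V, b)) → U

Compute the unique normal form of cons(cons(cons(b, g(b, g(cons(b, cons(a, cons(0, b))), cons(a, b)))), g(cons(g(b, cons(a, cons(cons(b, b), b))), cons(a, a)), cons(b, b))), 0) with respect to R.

1. cons(cons(cons(b, g(b, g(cons(b, cons(a, cons(0, b))), cons(a, b)))), g(cons(g(b, cons(a, cons(cons(b, b), b))), cons(a, a)), cons(b, b))), 0)  →  cons(cons(cons(b, g(b, b)), g(cons(g(b, cons(a, cons(cons(b, b), b))), cons(a, a)), cons(b, b))), 0)   [R8 at 1.1.2.2]
2. cons(cons(cons(b, g(b, b)), g(cons(g(b, cons(a, cons(cons(b, b), b))), cons(a, a)), cons(b, b))), 0)  →  cons(cons(cons(b, b), g(cons(g(b, cons(a, cons(cons(b, b), b))), cons(a, a)), cons(b, b))), 0)   [R7 at 1.1.2]
3. cons(cons(cons(b, b), g(cons(g(b, cons(a, cons(cons(b, b), b))), cons(a, a)), cons(b, b))), 0)  →  cons(cons(cons(b, b), g(b, cons(a, cons(cons(b, b), b)))), 0)   [R8 at 1.2]
4. cons(cons(cons(b, b), g(b, cons(a, cons(cons(b, b), b)))), 0)  →  cons(cons(cons(b, b), cons(b, b)), 0)   [R1 at 1.2]

cons(cons(cons(b, b), cons(b, b)), 0)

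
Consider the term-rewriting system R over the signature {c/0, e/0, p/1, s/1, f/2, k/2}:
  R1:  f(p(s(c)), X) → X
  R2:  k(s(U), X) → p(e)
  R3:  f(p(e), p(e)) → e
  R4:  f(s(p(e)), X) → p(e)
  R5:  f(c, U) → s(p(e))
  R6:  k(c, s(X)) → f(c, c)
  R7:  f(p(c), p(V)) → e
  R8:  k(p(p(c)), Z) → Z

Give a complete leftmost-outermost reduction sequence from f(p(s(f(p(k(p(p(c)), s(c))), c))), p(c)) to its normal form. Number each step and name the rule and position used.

1. f(p(s(f(p(k(p(p(c)), s(c))), c))), p(c))  →  f(p(s(f(p(s(c)), c))), p(c))   [R8 at 1.1.1.1.1]
2. f(p(s(f(p(s(c)), c))), p(c))  →  f(p(s(c)), p(c))   [R1 at 1.1.1]
3. f(p(s(c)), p(c))  →  p(c)   [R1 at ε]

p(c)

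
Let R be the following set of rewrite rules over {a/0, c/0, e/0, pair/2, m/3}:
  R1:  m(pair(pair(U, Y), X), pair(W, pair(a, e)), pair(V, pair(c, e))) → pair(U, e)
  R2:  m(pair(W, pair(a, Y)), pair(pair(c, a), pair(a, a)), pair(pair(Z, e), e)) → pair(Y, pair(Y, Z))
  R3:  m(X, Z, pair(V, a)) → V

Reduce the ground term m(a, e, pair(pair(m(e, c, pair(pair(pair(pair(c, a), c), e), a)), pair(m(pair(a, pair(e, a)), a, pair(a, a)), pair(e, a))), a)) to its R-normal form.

pair(pair(pair(pair(c, a), c), e), pair(a, pair(e, a)))

1. m(a, e, pair(pair(m(e, c, pair(pair(pair(pair(c, a), c), e), a)), pair(m(pair(a, pair(e, a)), a, pair(a, a)), pair(e, a))), a))  →  pair(m(e, c, pair(pair(pair(pair(c, a), c), e), a)), pair(m(pair(a, pair(e, a)), a, pair(a, a)), pair(e, a)))   [R3 at ε]
2. pair(m(e, c, pair(pair(pair(pair(c, a), c), e), a)), pair(m(pair(a, pair(e, a)), a, pair(a, a)), pair(e, a)))  →  pair(pair(pair(pair(c, a), c), e), pair(m(pair(a, pair(e, a)), a, pair(a, a)), pair(e, a)))   [R3 at 1]
3. pair(pair(pair(pair(c, a), c), e), pair(m(pair(a, pair(e, a)), a, pair(a, a)), pair(e, a)))  →  pair(pair(pair(pair(c, a), c), e), pair(a, pair(e, a)))   [R3 at 2.1]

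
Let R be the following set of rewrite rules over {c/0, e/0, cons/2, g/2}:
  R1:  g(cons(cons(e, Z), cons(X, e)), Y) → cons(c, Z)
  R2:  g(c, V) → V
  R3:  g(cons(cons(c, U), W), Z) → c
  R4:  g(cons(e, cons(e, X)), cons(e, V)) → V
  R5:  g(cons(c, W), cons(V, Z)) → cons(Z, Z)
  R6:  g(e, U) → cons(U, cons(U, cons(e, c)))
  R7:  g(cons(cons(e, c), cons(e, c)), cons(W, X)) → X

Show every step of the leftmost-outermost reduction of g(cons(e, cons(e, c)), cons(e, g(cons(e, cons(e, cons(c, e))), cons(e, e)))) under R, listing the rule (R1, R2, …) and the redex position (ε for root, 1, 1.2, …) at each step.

e

1. g(cons(e, cons(e, c)), cons(e, g(cons(e, cons(e, cons(c, e))), cons(e, e))))  →  g(cons(e, cons(e, cons(c, e))), cons(e, e))   [R4 at ε]
2. g(cons(e, cons(e, cons(c, e))), cons(e, e))  →  e   [R4 at ε]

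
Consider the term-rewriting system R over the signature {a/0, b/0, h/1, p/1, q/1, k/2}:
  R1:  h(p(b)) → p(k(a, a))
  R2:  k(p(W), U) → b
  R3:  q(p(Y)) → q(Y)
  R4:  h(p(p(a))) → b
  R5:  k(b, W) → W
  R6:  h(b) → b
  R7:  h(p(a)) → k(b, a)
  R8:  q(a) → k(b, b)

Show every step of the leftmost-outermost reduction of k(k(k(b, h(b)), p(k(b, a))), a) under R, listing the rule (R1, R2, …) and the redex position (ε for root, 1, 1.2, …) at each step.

1. k(k(k(b, h(b)), p(k(b, a))), a)  →  k(k(h(b), p(k(b, a))), a)   [R5 at 1.1]
2. k(k(h(b), p(k(b, a))), a)  →  k(k(b, p(k(b, a))), a)   [R6 at 1.1]
3. k(k(b, p(k(b, a))), a)  →  k(p(k(b, a)), a)   [R5 at 1]
4. k(p(k(b, a)), a)  →  b   [R2 at ε]

b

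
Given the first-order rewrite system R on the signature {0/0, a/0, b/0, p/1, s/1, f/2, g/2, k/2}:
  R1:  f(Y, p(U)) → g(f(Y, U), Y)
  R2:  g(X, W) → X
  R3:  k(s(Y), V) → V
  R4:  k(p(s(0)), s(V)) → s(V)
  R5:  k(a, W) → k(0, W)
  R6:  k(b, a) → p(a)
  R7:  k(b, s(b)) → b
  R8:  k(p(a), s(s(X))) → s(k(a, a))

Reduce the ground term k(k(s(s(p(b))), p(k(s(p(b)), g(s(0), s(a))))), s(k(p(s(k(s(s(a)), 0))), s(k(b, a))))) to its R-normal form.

s(s(p(a)))

1. k(k(s(s(p(b))), p(k(s(p(b)), g(s(0), s(a))))), s(k(p(s(k(s(s(a)), 0))), s(k(b, a)))))  →  k(p(k(s(p(b)), g(s(0), s(a)))), s(k(p(s(k(s(s(a)), 0))), s(k(b, a)))))   [R3 at 1]
2. k(p(k(s(p(b)), g(s(0), s(a)))), s(k(p(s(k(s(s(a)), 0))), s(k(b, a)))))  →  k(p(g(s(0), s(a))), s(k(p(s(k(s(s(a)), 0))), s(k(b, a)))))   [R3 at 1.1]
3. k(p(g(s(0), s(a))), s(k(p(s(k(s(s(a)), 0))), s(k(b, a)))))  →  k(p(s(0)), s(k(p(s(k(s(s(a)), 0))), s(k(b, a)))))   [R2 at 1.1]
4. k(p(s(0)), s(k(p(s(k(s(s(a)), 0))), s(k(b, a)))))  →  s(k(p(s(k(s(s(a)), 0))), s(k(b, a))))   [R4 at ε]
5. s(k(p(s(k(s(s(a)), 0))), s(k(b, a))))  →  s(k(p(s(0)), s(k(b, a))))   [R3 at 1.1.1.1]
6. s(k(p(s(0)), s(k(b, a))))  →  s(s(k(b, a)))   [R4 at 1]
7. s(s(k(b, a)))  →  s(s(p(a)))   [R6 at 1.1]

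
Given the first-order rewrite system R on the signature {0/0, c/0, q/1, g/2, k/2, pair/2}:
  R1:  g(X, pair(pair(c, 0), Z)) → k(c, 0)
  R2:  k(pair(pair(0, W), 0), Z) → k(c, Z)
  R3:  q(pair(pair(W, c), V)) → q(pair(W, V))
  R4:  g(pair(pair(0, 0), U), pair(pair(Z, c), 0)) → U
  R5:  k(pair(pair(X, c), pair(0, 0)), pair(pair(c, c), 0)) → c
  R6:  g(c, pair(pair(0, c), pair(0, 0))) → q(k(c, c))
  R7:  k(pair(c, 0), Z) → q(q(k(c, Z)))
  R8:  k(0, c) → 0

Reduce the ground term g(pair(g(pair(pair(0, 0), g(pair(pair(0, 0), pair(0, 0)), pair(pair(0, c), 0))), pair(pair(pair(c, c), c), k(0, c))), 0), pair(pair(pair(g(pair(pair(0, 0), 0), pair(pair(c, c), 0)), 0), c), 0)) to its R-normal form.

1. g(pair(g(pair(pair(0, 0), g(pair(pair(0, 0), pair(0, 0)), pair(pair(0, c), 0))), pair(pair(pair(c, c), c), k(0, c))), 0), pair(pair(pair(g(pair(pair(0, 0), 0), pair(pair(c, c), 0)), 0), c), 0))  →  g(pair(g(pair(pair(0, 0), pair(0, 0)), pair(pair(pair(c, c), c), k(0, c))), 0), pair(pair(pair(g(pair(pair(0, 0), 0), pair(pair(c, c), 0)), 0), c), 0))   [R4 at 1.1.1.2]
2. g(pair(g(pair(pair(0, 0), pair(0, 0)), pair(pair(pair(c, c), c), k(0, c))), 0), pair(pair(pair(g(pair(pair(0, 0), 0), pair(pair(c, c), 0)), 0), c), 0))  →  g(pair(g(pair(pair(0, 0), pair(0, 0)), pair(pair(pair(c, c), c), 0)), 0), pair(pair(pair(g(pair(pair(0, 0), 0), pair(pair(c, c), 0)), 0), c), 0))   [R8 at 1.1.2.2]
3. g(pair(g(pair(pair(0, 0), pair(0, 0)), pair(pair(pair(c, c), c), 0)), 0), pair(pair(pair(g(pair(pair(0, 0), 0), pair(pair(c, c), 0)), 0), c), 0))  →  g(pair(pair(0, 0), 0), pair(pair(pair(g(pair(pair(0, 0), 0), pair(pair(c, c), 0)), 0), c), 0))   [R4 at 1.1]
4. g(pair(pair(0, 0), 0), pair(pair(pair(g(pair(pair(0, 0), 0), pair(pair(c, c), 0)), 0), c), 0))  →  0   [R4 at ε]

0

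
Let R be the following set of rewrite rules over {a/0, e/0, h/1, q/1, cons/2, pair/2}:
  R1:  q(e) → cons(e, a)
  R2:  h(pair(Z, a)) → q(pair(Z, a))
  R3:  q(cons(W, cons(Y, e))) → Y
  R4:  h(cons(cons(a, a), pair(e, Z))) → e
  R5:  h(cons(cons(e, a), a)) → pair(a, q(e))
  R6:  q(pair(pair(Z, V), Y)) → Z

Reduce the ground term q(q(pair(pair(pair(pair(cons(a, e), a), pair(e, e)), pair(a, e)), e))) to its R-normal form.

1. q(q(pair(pair(pair(pair(cons(a, e), a), pair(e, e)), pair(a, e)), e)))  →  q(pair(pair(cons(a, e), a), pair(e, e)))   [R6 at 1]
2. q(pair(pair(cons(a, e), a), pair(e, e)))  →  cons(a, e)   [R6 at ε]

cons(a, e)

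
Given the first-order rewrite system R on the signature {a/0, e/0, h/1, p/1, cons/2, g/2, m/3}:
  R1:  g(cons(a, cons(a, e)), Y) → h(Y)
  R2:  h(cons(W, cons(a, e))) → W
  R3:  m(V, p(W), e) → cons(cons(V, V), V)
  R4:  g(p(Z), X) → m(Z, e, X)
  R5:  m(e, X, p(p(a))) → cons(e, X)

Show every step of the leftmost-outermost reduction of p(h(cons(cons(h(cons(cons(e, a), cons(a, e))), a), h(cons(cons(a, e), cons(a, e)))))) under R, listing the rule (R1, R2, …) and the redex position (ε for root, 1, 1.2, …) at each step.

p(cons(cons(e, a), a))

1. p(h(cons(cons(h(cons(cons(e, a), cons(a, e))), a), h(cons(cons(a, e), cons(a, e))))))  →  p(h(cons(cons(cons(e, a), a), h(cons(cons(a, e), cons(a, e))))))   [R2 at 1.1.1.1]
2. p(h(cons(cons(cons(e, a), a), h(cons(cons(a, e), cons(a, e))))))  →  p(h(cons(cons(cons(e, a), a), cons(a, e))))   [R2 at 1.1.2]
3. p(h(cons(cons(cons(e, a), a), cons(a, e))))  →  p(cons(cons(e, a), a))   [R2 at 1]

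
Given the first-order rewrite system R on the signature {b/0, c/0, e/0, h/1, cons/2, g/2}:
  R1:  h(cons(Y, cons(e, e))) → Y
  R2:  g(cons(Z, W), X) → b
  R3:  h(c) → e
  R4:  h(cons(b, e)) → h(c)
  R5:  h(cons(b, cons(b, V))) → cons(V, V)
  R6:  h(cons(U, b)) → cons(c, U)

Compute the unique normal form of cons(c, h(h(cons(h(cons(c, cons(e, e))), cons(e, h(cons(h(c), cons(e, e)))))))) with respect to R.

1. cons(c, h(h(cons(h(cons(c, cons(e, e))), cons(e, h(cons(h(c), cons(e, e))))))))  →  cons(c, h(h(cons(c, cons(e, h(cons(h(c), cons(e, e))))))))   [R1 at 2.1.1.1]
2. cons(c, h(h(cons(c, cons(e, h(cons(h(c), cons(e, e))))))))  →  cons(c, h(h(cons(c, cons(e, h(c))))))   [R1 at 2.1.1.2.2]
3. cons(c, h(h(cons(c, cons(e, h(c))))))  →  cons(c, h(h(cons(c, cons(e, e)))))   [R3 at 2.1.1.2.2]
4. cons(c, h(h(cons(c, cons(e, e)))))  →  cons(c, h(c))   [R1 at 2.1]
5. cons(c, h(c))  →  cons(c, e)   [R3 at 2]

cons(c, e)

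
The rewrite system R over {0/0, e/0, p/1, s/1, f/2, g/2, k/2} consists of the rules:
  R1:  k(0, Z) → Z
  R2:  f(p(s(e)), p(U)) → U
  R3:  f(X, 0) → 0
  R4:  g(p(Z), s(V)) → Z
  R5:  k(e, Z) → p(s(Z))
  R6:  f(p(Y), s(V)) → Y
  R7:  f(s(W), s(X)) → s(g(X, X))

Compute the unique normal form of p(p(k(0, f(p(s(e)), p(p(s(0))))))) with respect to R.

p(p(p(s(0))))

1. p(p(k(0, f(p(s(e)), p(p(s(0)))))))  →  p(p(f(p(s(e)), p(p(s(0))))))   [R1 at 1.1]
2. p(p(f(p(s(e)), p(p(s(0))))))  →  p(p(p(s(0))))   [R2 at 1.1]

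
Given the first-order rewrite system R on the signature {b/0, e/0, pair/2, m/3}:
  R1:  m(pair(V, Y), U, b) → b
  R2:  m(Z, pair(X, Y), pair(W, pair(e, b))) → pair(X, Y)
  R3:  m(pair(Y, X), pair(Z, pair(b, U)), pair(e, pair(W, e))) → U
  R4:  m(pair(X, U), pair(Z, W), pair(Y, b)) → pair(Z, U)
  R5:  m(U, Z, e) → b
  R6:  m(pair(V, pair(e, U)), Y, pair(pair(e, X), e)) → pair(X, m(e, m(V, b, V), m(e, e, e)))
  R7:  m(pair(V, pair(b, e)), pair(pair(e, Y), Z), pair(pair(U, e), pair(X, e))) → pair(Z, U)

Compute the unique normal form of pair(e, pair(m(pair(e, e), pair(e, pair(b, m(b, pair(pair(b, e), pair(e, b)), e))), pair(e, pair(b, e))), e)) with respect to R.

pair(e, pair(b, e))

1. pair(e, pair(m(pair(e, e), pair(e, pair(b, m(b, pair(pair(b, e), pair(e, b)), e))), pair(e, pair(b, e))), e))  →  pair(e, pair(m(b, pair(pair(b, e), pair(e, b)), e), e))   [R3 at 2.1]
2. pair(e, pair(m(b, pair(pair(b, e), pair(e, b)), e), e))  →  pair(e, pair(b, e))   [R5 at 2.1]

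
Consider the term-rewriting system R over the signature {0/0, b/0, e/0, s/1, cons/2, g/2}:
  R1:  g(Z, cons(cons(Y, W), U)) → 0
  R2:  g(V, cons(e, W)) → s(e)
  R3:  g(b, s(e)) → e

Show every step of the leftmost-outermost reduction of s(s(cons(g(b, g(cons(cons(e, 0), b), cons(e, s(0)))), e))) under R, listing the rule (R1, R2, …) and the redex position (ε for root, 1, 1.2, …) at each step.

s(s(cons(e, e)))

1. s(s(cons(g(b, g(cons(cons(e, 0), b), cons(e, s(0)))), e)))  →  s(s(cons(g(b, s(e)), e)))   [R2 at 1.1.1.2]
2. s(s(cons(g(b, s(e)), e)))  →  s(s(cons(e, e)))   [R3 at 1.1.1]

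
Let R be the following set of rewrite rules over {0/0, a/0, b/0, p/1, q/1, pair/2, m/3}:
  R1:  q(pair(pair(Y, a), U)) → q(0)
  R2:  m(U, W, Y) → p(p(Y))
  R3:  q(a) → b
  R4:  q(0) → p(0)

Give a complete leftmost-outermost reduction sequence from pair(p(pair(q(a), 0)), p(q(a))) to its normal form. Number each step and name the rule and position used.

1. pair(p(pair(q(a), 0)), p(q(a)))  →  pair(p(pair(b, 0)), p(q(a)))   [R3 at 1.1.1]
2. pair(p(pair(b, 0)), p(q(a)))  →  pair(p(pair(b, 0)), p(b))   [R3 at 2.1]

pair(p(pair(b, 0)), p(b))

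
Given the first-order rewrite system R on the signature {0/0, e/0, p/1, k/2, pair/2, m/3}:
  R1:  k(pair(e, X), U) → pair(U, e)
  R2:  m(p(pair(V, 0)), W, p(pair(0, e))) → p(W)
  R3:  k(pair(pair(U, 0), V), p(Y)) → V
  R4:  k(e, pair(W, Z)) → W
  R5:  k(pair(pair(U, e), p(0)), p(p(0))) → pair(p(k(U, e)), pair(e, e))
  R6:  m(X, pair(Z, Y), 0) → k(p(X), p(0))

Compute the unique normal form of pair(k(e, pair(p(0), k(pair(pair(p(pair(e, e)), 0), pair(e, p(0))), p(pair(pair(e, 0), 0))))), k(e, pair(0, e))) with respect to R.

pair(p(0), 0)

1. pair(k(e, pair(p(0), k(pair(pair(p(pair(e, e)), 0), pair(e, p(0))), p(pair(pair(e, 0), 0))))), k(e, pair(0, e)))  →  pair(p(0), k(e, pair(0, e)))   [R4 at 1]
2. pair(p(0), k(e, pair(0, e)))  →  pair(p(0), 0)   [R4 at 2]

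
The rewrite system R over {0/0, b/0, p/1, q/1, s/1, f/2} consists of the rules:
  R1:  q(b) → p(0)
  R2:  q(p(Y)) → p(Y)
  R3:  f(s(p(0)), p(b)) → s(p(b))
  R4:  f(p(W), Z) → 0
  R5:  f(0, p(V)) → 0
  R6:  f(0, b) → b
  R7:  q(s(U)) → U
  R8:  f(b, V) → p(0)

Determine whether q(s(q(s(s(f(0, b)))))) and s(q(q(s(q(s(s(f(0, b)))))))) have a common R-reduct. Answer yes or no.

yes — NF(t₁) = s(b), NF(t₂) = s(b)

Reduce t₁ = q(s(q(s(s(f(0, b)))))):
1. q(s(q(s(s(f(0, b))))))  →  q(s(s(f(0, b))))   [R7 at ε]
2. q(s(s(f(0, b))))  →  s(f(0, b))   [R7 at ε]
3. s(f(0, b))  →  s(b)   [R6 at 1]

Reduce t₂ = s(q(q(s(q(s(s(f(0, b)))))))):
1. s(q(q(s(q(s(s(f(0, b))))))))  →  s(q(q(s(s(f(0, b))))))   [R7 at 1.1]
2. s(q(q(s(s(f(0, b))))))  →  s(q(s(f(0, b))))   [R7 at 1.1]
3. s(q(s(f(0, b))))  →  s(f(0, b))   [R7 at 1]
4. s(f(0, b))  →  s(b)   [R6 at 1]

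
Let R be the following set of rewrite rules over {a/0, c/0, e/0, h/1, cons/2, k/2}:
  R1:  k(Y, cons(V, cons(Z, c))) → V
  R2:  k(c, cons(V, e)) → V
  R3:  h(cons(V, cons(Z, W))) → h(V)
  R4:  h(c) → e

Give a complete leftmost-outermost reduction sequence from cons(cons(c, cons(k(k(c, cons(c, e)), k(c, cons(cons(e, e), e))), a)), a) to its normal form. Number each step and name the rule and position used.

cons(cons(c, cons(e, a)), a)

1. cons(cons(c, cons(k(k(c, cons(c, e)), k(c, cons(cons(e, e), e))), a)), a)  →  cons(cons(c, cons(k(c, k(c, cons(cons(e, e), e))), a)), a)   [R2 at 1.2.1.1]
2. cons(cons(c, cons(k(c, k(c, cons(cons(e, e), e))), a)), a)  →  cons(cons(c, cons(k(c, cons(e, e)), a)), a)   [R2 at 1.2.1.2]
3. cons(cons(c, cons(k(c, cons(e, e)), a)), a)  →  cons(cons(c, cons(e, a)), a)   [R2 at 1.2.1]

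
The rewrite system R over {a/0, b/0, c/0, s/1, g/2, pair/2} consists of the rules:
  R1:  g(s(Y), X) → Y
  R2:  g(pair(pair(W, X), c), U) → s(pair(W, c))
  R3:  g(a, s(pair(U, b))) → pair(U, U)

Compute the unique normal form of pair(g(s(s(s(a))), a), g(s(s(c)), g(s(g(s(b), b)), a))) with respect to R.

pair(s(s(a)), s(c))

1. pair(g(s(s(s(a))), a), g(s(s(c)), g(s(g(s(b), b)), a)))  →  pair(s(s(a)), g(s(s(c)), g(s(g(s(b), b)), a)))   [R1 at 1]
2. pair(s(s(a)), g(s(s(c)), g(s(g(s(b), b)), a)))  →  pair(s(s(a)), s(c))   [R1 at 2]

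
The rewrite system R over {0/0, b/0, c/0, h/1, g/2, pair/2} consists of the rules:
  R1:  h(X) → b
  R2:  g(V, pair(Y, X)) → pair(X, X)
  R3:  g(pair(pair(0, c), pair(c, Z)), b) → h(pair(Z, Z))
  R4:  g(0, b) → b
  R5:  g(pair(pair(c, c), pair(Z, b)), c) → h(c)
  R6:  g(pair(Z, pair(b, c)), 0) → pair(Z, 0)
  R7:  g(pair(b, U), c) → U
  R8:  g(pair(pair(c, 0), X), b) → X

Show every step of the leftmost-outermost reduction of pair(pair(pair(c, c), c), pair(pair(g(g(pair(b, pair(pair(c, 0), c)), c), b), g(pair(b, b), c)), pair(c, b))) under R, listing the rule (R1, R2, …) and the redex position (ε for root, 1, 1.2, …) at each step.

pair(pair(pair(c, c), c), pair(pair(c, b), pair(c, b)))

1. pair(pair(pair(c, c), c), pair(pair(g(g(pair(b, pair(pair(c, 0), c)), c), b), g(pair(b, b), c)), pair(c, b)))  →  pair(pair(pair(c, c), c), pair(pair(g(pair(pair(c, 0), c), b), g(pair(b, b), c)), pair(c, b)))   [R7 at 2.1.1.1]
2. pair(pair(pair(c, c), c), pair(pair(g(pair(pair(c, 0), c), b), g(pair(b, b), c)), pair(c, b)))  →  pair(pair(pair(c, c), c), pair(pair(c, g(pair(b, b), c)), pair(c, b)))   [R8 at 2.1.1]
3. pair(pair(pair(c, c), c), pair(pair(c, g(pair(b, b), c)), pair(c, b)))  →  pair(pair(pair(c, c), c), pair(pair(c, b), pair(c, b)))   [R7 at 2.1.2]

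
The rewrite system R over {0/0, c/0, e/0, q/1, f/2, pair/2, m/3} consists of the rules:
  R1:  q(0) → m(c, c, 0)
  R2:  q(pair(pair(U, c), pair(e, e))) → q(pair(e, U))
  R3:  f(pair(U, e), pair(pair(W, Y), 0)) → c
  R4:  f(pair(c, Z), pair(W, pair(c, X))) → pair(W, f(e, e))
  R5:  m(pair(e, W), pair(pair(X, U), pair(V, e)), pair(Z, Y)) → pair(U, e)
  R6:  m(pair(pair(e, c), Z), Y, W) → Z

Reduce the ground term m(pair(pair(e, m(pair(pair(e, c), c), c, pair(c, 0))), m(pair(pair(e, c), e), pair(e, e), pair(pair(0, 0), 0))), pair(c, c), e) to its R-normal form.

e

1. m(pair(pair(e, m(pair(pair(e, c), c), c, pair(c, 0))), m(pair(pair(e, c), e), pair(e, e), pair(pair(0, 0), 0))), pair(c, c), e)  →  m(pair(pair(e, c), m(pair(pair(e, c), e), pair(e, e), pair(pair(0, 0), 0))), pair(c, c), e)   [R6 at 1.1.2]
2. m(pair(pair(e, c), m(pair(pair(e, c), e), pair(e, e), pair(pair(0, 0), 0))), pair(c, c), e)  →  m(pair(pair(e, c), e), pair(e, e), pair(pair(0, 0), 0))   [R6 at ε]
3. m(pair(pair(e, c), e), pair(e, e), pair(pair(0, 0), 0))  →  e   [R6 at ε]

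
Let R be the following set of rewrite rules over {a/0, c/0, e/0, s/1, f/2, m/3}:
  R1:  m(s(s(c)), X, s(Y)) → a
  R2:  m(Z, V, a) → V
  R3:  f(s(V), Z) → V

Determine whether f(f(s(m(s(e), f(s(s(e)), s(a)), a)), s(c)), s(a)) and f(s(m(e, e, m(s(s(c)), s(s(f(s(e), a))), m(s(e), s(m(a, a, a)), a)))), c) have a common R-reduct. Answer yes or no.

yes — NF(t₁) = e, NF(t₂) = e

Reduce t₁ = f(f(s(m(s(e), f(s(s(e)), s(a)), a)), s(c)), s(a)):
1. f(f(s(m(s(e), f(s(s(e)), s(a)), a)), s(c)), s(a))  →  f(m(s(e), f(s(s(e)), s(a)), a), s(a))   [R3 at 1]
2. f(m(s(e), f(s(s(e)), s(a)), a), s(a))  →  f(f(s(s(e)), s(a)), s(a))   [R2 at 1]
3. f(f(s(s(e)), s(a)), s(a))  →  f(s(e), s(a))   [R3 at 1]
4. f(s(e), s(a))  →  e   [R3 at ε]

Reduce t₂ = f(s(m(e, e, m(s(s(c)), s(s(f(s(e), a))), m(s(e), s(m(a, a, a)), a)))), c):
1. f(s(m(e, e, m(s(s(c)), s(s(f(s(e), a))), m(s(e), s(m(a, a, a)), a)))), c)  →  m(e, e, m(s(s(c)), s(s(f(s(e), a))), m(s(e), s(m(a, a, a)), a)))   [R3 at ε]
2. m(e, e, m(s(s(c)), s(s(f(s(e), a))), m(s(e), s(m(a, a, a)), a)))  →  m(e, e, m(s(s(c)), s(s(e)), m(s(e), s(m(a, a, a)), a)))   [R3 at 3.2.1.1]
3. m(e, e, m(s(s(c)), s(s(e)), m(s(e), s(m(a, a, a)), a)))  →  m(e, e, m(s(s(c)), s(s(e)), s(m(a, a, a))))   [R2 at 3.3]
4. m(e, e, m(s(s(c)), s(s(e)), s(m(a, a, a))))  →  m(e, e, a)   [R1 at 3]
5. m(e, e, a)  →  e   [R2 at ε]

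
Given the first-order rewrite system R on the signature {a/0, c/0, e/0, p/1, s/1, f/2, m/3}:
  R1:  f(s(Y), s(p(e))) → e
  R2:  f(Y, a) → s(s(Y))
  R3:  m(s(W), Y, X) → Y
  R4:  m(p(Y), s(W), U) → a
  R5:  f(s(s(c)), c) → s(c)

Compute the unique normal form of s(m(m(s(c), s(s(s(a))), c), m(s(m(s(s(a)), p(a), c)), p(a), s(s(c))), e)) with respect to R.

1. s(m(m(s(c), s(s(s(a))), c), m(s(m(s(s(a)), p(a), c)), p(a), s(s(c))), e))  →  s(m(s(s(s(a))), m(s(m(s(s(a)), p(a), c)), p(a), s(s(c))), e))   [R3 at 1.1]
2. s(m(s(s(s(a))), m(s(m(s(s(a)), p(a), c)), p(a), s(s(c))), e))  →  s(m(s(m(s(s(a)), p(a), c)), p(a), s(s(c))))   [R3 at 1]
3. s(m(s(m(s(s(a)), p(a), c)), p(a), s(s(c))))  →  s(p(a))   [R3 at 1]

s(p(a))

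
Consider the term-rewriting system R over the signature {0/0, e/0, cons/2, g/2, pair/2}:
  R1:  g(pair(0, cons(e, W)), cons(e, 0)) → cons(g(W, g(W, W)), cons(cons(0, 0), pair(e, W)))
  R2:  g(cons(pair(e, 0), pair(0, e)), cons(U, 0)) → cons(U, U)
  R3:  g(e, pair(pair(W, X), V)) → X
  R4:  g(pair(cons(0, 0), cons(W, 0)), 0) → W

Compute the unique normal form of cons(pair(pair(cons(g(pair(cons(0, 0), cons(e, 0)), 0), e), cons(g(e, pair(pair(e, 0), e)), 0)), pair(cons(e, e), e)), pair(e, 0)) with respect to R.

cons(pair(pair(cons(e, e), cons(0, 0)), pair(cons(e, e), e)), pair(e, 0))

1. cons(pair(pair(cons(g(pair(cons(0, 0), cons(e, 0)), 0), e), cons(g(e, pair(pair(e, 0), e)), 0)), pair(cons(e, e), e)), pair(e, 0))  →  cons(pair(pair(cons(e, e), cons(g(e, pair(pair(e, 0), e)), 0)), pair(cons(e, e), e)), pair(e, 0))   [R4 at 1.1.1.1]
2. cons(pair(pair(cons(e, e), cons(g(e, pair(pair(e, 0), e)), 0)), pair(cons(e, e), e)), pair(e, 0))  →  cons(pair(pair(cons(e, e), cons(0, 0)), pair(cons(e, e), e)), pair(e, 0))   [R3 at 1.1.2.1]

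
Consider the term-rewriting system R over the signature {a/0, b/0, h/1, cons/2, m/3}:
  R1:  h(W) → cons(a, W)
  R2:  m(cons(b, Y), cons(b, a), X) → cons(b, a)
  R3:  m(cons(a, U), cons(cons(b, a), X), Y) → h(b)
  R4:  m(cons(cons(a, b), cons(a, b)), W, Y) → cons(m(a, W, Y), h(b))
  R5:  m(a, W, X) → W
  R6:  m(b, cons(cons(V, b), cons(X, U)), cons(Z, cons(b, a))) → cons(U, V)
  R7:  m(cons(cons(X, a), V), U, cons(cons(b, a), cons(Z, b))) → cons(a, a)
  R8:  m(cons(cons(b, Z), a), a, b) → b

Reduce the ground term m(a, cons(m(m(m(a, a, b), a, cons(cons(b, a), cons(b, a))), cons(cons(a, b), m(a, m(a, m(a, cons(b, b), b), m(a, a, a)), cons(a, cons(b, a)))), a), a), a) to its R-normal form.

1. m(a, cons(m(m(m(a, a, b), a, cons(cons(b, a), cons(b, a))), cons(cons(a, b), m(a, m(a, m(a, cons(b, b), b), m(a, a, a)), cons(a, cons(b, a)))), a), a), a)  →  cons(m(m(m(a, a, b), a, cons(cons(b, a), cons(b, a))), cons(cons(a, b), m(a, m(a, m(a, cons(b, b), b), m(a, a, a)), cons(a, cons(b, a)))), a), a)   [R5 at ε]
2. cons(m(m(m(a, a, b), a, cons(cons(b, a), cons(b, a))), cons(cons(a, b), m(a, m(a, m(a, cons(b, b), b), m(a, a, a)), cons(a, cons(b, a)))), a), a)  →  cons(m(m(a, a, cons(cons(b, a), cons(b, a))), cons(cons(a, b), m(a, m(a, m(a, cons(b, b), b), m(a, a, a)), cons(a, cons(b, a)))), a), a)   [R5 at 1.1.1]
3. cons(m(m(a, a, cons(cons(b, a), cons(b, a))), cons(cons(a, b), m(a, m(a, m(a, cons(b, b), b), m(a, a, a)), cons(a, cons(b, a)))), a), a)  →  cons(m(a, cons(cons(a, b), m(a, m(a, m(a, cons(b, b), b), m(a, a, a)), cons(a, cons(b, a)))), a), a)   [R5 at 1.1]
4. cons(m(a, cons(cons(a, b), m(a, m(a, m(a, cons(b, b), b), m(a, a, a)), cons(a, cons(b, a)))), a), a)  →  cons(cons(cons(a, b), m(a, m(a, m(a, cons(b, b), b), m(a, a, a)), cons(a, cons(b, a)))), a)   [R5 at 1]
5. cons(cons(cons(a, b), m(a, m(a, m(a, cons(b, b), b), m(a, a, a)), cons(a, cons(b, a)))), a)  →  cons(cons(cons(a, b), m(a, m(a, cons(b, b), b), m(a, a, a))), a)   [R5 at 1.2]
6. cons(cons(cons(a, b), m(a, m(a, cons(b, b), b), m(a, a, a))), a)  →  cons(cons(cons(a, b), m(a, cons(b, b), b)), a)   [R5 at 1.2]
7. cons(cons(cons(a, b), m(a, cons(b, b), b)), a)  →  cons(cons(cons(a, b), cons(b, b)), a)   [R5 at 1.2]

cons(cons(cons(a, b), cons(b, b)), a)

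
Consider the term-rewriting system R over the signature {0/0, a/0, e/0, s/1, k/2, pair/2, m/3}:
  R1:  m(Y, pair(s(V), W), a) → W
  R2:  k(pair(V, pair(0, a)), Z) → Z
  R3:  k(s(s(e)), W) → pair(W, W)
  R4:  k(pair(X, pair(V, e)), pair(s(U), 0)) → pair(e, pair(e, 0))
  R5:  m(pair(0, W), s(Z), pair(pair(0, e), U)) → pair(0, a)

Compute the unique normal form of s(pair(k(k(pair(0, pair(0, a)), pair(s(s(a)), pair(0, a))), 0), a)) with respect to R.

s(pair(0, a))

1. s(pair(k(k(pair(0, pair(0, a)), pair(s(s(a)), pair(0, a))), 0), a))  →  s(pair(k(pair(s(s(a)), pair(0, a)), 0), a))   [R2 at 1.1.1]
2. s(pair(k(pair(s(s(a)), pair(0, a)), 0), a))  →  s(pair(0, a))   [R2 at 1.1]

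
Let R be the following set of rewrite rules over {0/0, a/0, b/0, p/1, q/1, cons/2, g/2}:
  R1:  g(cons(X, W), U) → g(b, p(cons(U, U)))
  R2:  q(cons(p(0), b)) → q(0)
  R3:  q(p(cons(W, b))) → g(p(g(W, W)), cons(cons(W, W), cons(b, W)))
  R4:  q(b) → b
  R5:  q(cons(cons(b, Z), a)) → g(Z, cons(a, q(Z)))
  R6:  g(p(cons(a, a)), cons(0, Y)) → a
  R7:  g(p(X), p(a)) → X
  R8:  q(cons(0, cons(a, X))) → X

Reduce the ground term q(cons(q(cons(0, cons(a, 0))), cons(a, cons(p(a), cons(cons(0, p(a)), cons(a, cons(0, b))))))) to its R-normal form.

1. q(cons(q(cons(0, cons(a, 0))), cons(a, cons(p(a), cons(cons(0, p(a)), cons(a, cons(0, b)))))))  →  q(cons(0, cons(a, cons(p(a), cons(cons(0, p(a)), cons(a, cons(0, b)))))))   [R8 at 1.1]
2. q(cons(0, cons(a, cons(p(a), cons(cons(0, p(a)), cons(a, cons(0, b)))))))  →  cons(p(a), cons(cons(0, p(a)), cons(a, cons(0, b))))   [R8 at ε]

cons(p(a), cons(cons(0, p(a)), cons(a, cons(0, b))))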